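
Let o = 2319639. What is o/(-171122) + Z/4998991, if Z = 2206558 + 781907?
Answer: -1583494625217/122205333986 ≈ -12.958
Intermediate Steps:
Z = 2988465
o/(-171122) + Z/4998991 = 2319639/(-171122) + 2988465/4998991 = 2319639*(-1/171122) + 2988465*(1/4998991) = -331377/24446 + 2988465/4998991 = -1583494625217/122205333986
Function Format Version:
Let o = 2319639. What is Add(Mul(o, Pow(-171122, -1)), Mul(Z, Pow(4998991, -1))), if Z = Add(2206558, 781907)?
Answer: Rational(-1583494625217, 122205333986) ≈ -12.958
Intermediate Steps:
Z = 2988465
Add(Mul(o, Pow(-171122, -1)), Mul(Z, Pow(4998991, -1))) = Add(Mul(2319639, Pow(-171122, -1)), Mul(2988465, Pow(4998991, -1))) = Add(Mul(2319639, Rational(-1, 171122)), Mul(2988465, Rational(1, 4998991))) = Add(Rational(-331377, 24446), Rational(2988465, 4998991)) = Rational(-1583494625217, 122205333986)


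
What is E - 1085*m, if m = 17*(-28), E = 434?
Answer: 516894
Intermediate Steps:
m = -476
E - 1085*m = 434 - 1085*(-476) = 434 + 516460 = 516894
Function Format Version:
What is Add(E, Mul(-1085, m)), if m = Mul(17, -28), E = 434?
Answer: 516894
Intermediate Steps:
m = -476
Add(E, Mul(-1085, m)) = Add(434, Mul(-1085, -476)) = Add(434, 516460) = 516894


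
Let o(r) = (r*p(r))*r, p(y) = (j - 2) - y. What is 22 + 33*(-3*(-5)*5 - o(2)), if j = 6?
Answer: 2233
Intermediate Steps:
p(y) = 4 - y (p(y) = (6 - 2) - y = 4 - y)
o(r) = r²*(4 - r) (o(r) = (r*(4 - r))*r = r²*(4 - r))
22 + 33*(-3*(-5)*5 - o(2)) = 22 + 33*(-3*(-5)*5 - 2²*(4 - 1*2)) = 22 + 33*(15*5 - 4*(4 - 2)) = 22 + 33*(75 - 4*2) = 22 + 33*(75 - 1*8) = 22 + 33*(75 - 8) = 22 + 33*67 = 22 + 2211 = 2233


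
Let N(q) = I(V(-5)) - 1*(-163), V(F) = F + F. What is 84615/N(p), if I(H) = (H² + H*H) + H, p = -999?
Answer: 84615/353 ≈ 239.70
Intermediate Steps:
V(F) = 2*F
I(H) = H + 2*H² (I(H) = (H² + H²) + H = 2*H² + H = H + 2*H²)
N(q) = 353 (N(q) = (2*(-5))*(1 + 2*(2*(-5))) - 1*(-163) = -10*(1 + 2*(-10)) + 163 = -10*(1 - 20) + 163 = -10*(-19) + 163 = 190 + 163 = 353)
84615/N(p) = 84615/353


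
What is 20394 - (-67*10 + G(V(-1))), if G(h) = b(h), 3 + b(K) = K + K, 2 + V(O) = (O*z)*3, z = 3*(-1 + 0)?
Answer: 21053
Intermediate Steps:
z = -3 (z = 3*(-1) = -3)
V(O) = -2 - 9*O (V(O) = -2 + (O*(-3))*3 = -2 - 3*O*3 = -2 - 9*O)
b(K) = -3 + 2*K (b(K) = -3 + (K + K) = -3 + 2*K)
G(h) = -3 + 2*h
20394 - (-67*10 + G(V(-1))) = 20394 - (-67*10 + (-3 + 2*(-2 - 9*(-1)))) = 20394 - (-670 + (-3 + 2*(-2 + 9))) = 20394 - (-670 + (-3 + 2*7)) = 20394 - (-670 + (-3 + 14)) = 20394 - (-670 + 11) = 20394 - 1*(-659) = 20394 + 659 = 21053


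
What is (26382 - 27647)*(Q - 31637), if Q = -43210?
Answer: 94681455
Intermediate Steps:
(26382 - 27647)*(Q - 31637) = (26382 - 27647)*(-43210 - 31637) = -1265*(-74847) = 94681455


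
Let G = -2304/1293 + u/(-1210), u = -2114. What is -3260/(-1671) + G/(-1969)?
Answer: 1673785860683/857935840245 ≈ 1.9509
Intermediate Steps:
G = -9073/260755 (G = -2304/1293 - 2114/(-1210) = -2304*1/1293 - 2114*(-1/1210) = -768/431 + 1057/605 = -9073/260755 ≈ -0.034795)
-3260/(-1671) + G/(-1969) = -3260/(-1671) - 9073/260755/(-1969) = -3260*(-1/1671) - 9073/260755*(-1/1969) = 3260/1671 + 9073/513426595 = 1673785860683/857935840245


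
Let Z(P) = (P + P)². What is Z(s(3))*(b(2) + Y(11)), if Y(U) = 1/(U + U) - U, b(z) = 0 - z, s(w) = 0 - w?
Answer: -5130/11 ≈ -466.36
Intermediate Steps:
s(w) = -w
b(z) = -z
Z(P) = 4*P² (Z(P) = (2*P)² = 4*P²)
Y(U) = 1/(2*U) - U
Z(s(3))*(b(2) + Y(11)) = (4*(-1*3)²)*(-1*2 + ((½)/11 - 1*11)) = (4*(-3)²)*(-2 + ((½)*(1/11) - 11)) = (4*9)*(-2 + (1/22 - 11)) = 36*(-2 - 241/22) = 36*(-285/22) = -5130/11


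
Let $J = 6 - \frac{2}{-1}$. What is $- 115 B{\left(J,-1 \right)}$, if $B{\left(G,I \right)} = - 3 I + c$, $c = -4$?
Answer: $115$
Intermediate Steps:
$J = 8$ ($J = 6 - -2 = 6 + 2 = 8$)
$B{\left(G,I \right)} = -4 - 3 I$ ($B{\left(G,I \right)} = - 3 I - 4 = -4 - 3 I$)
$- 115 B{\left(J,-1 \right)} = - 115 \left(-4 - -3\right) = - 115 \left(-4 + 3\right) = \left(-115\right) \left(-1\right) = 115$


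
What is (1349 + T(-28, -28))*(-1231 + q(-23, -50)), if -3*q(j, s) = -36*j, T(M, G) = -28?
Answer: -1990747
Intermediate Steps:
q(j, s) = 12*j (q(j, s) = -(-12)*j = 12*j)
(1349 + T(-28, -28))*(-1231 + q(-23, -50)) = (1349 - 28)*(-1231 + 12*(-23)) = 1321*(-1231 - 276) = 1321*(-1507) = -1990747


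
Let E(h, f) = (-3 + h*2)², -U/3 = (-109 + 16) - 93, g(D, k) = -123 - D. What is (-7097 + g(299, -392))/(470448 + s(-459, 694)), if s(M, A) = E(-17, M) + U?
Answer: -7519/472375 ≈ -0.015917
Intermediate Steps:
U = 558 (U = -3*((-109 + 16) - 93) = -3*(-93 - 93) = -3*(-186) = 558)
E(h, f) = (-3 + 2*h)²
s(M, A) = 1927 (s(M, A) = (-3 + 2*(-17))² + 558 = (-3 - 34)² + 558 = (-37)² + 558 = 1369 + 558 = 1927)
(-7097 + g(299, -392))/(470448 + s(-459, 694)) = (-7097 + (-123 - 1*299))/(470448 + 1927) = (-7097 + (-123 - 299))/472375 = (-7097 - 422)*(1/472375) = -7519*1/472375 = -7519/472375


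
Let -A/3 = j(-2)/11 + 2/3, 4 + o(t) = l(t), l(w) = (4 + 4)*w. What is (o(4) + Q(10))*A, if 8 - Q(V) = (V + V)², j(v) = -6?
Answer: 1456/11 ≈ 132.36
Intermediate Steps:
l(w) = 8*w
o(t) = -4 + 8*t
Q(V) = 8 - 4*V² (Q(V) = 8 - (V + V)² = 8 - (2*V)² = 8 - 4*V²)
A = -4/11 (A = -3*(-6/11 + 2/3) = -3*(-6*1/11 + 2*(⅓)) = -3*(-6/11 + ⅔) = -3*4/33 = -4/11 ≈ -0.36364)
(o(4) + Q(10))*A = ((-4 + 8*4) + (8 - 4*10²))*(-4/11) = ((-4 + 32) + (8 - 4*100))*(-4/11) = (28 + (8 - 400))*(-4/11) = (28 - 392)*(-4/11) = -364*(-4/11) = 1456/11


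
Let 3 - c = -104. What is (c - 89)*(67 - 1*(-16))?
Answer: 1494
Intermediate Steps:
c = 107 (c = 3 - 1*(-104) = 3 + 104 = 107)
(c - 89)*(67 - 1*(-16)) = (107 - 89)*(67 - 1*(-16)) = 18*(67 + 16) = 18*83 = 1494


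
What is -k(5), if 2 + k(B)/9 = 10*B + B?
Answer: -477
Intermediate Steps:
k(B) = -18 + 99*B (k(B) = -18 + 9*(10*B + B) = -18 + 9*(11*B) = -18 + 99*B)
-k(5) = -(-18 + 99*5) = -(-18 + 495) = -1*477 = -477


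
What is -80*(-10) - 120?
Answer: 680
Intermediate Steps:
-80*(-10) - 120 = 800 - 120 = 680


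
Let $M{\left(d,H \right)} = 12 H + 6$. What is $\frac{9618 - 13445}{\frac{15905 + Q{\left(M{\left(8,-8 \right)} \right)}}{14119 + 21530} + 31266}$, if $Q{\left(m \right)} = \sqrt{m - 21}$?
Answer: $- \frac{152065847479172697}{1242372258246416632} + \frac{136428723 i \sqrt{111}}{1242372258246416632} \approx -0.1224 + 1.157 \cdot 10^{-9} i$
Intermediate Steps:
$M{\left(d,H \right)} = 6 + 12 H$
$Q{\left(m \right)} = \sqrt{-21 + m}$
$\frac{9618 - 13445}{\frac{15905 + Q{\left(M{\left(8,-8 \right)} \right)}}{14119 + 21530} + 31266} = \frac{9618 - 13445}{\frac{15905 + \sqrt{-21 + \left(6 + 12 \left(-8\right)\right)}}{14119 + 21530} + 31266} = - \frac{3827}{\frac{15905 + \sqrt{-21 + \left(6 - 96\right)}}{35649} + 31266} = - \frac{3827}{\left(15905 + \sqrt{-21 - 90}\right) \frac{1}{35649} + 31266} = - \frac{3827}{\left(15905 + \sqrt{-111}\right) \frac{1}{35649} + 31266} = - \frac{3827}{\left(15905 + i \sqrt{111}\right) \frac{1}{35649} + 31266} = - \frac{3827}{\left(\frac{15905}{35649} + \frac{i \sqrt{111}}{35649}\right) + 31266} = - \frac{3827}{\frac{1114617539}{35649} + \frac{i \sqrt{111}}{35649}}$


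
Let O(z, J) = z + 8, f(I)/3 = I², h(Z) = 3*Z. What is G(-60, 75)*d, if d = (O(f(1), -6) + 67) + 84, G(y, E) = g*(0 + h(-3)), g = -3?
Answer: 4374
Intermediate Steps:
G(y, E) = 27 (G(y, E) = -3*(0 + 3*(-3)) = -3*(0 - 9) = -3*(-9) = 27)
f(I) = 3*I²
O(z, J) = 8 + z
d = 162 (d = ((8 + 3*1²) + 67) + 84 = ((8 + 3*1) + 67) + 84 = ((8 + 3) + 67) + 84 = (11 + 67) + 84 = 78 + 84 = 162)
G(-60, 75)*d = 27*162 = 4374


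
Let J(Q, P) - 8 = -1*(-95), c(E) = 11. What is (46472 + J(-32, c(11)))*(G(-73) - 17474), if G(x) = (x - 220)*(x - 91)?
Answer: 1424170350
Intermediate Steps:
J(Q, P) = 103 (J(Q, P) = 8 - 1*(-95) = 8 + 95 = 103)
G(x) = (-220 + x)*(-91 + x)
(46472 + J(-32, c(11)))*(G(-73) - 17474) = (46472 + 103)*((20020 + (-73)**2 - 311*(-73)) - 17474) = 46575*((20020 + 5329 + 22703) - 17474) = 46575*(48052 - 17474) = 46575*30578 = 1424170350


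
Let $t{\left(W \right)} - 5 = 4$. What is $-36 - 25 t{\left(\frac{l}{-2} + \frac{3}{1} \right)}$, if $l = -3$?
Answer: $-261$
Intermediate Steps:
$t{\left(W \right)} = 9$ ($t{\left(W \right)} = 5 + 4 = 9$)
$-36 - 25 t{\left(\frac{l}{-2} + \frac{3}{1} \right)} = -36 - 225 = -261$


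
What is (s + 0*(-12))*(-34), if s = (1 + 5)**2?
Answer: -1224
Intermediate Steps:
s = 36 (s = 6**2 = 36)
(s + 0*(-12))*(-34) = (36 + 0*(-12))*(-34) = (36 + 0)*(-34) = 36*(-34) = -1224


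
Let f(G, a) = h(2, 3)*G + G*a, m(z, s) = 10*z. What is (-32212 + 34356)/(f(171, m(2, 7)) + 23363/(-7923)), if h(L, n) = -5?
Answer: 4246728/5074783 ≈ 0.83683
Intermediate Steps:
f(G, a) = -5*G + G*a
(-32212 + 34356)/(f(171, m(2, 7)) + 23363/(-7923)) = (-32212 + 34356)/(171*(-5 + 10*2) + 23363/(-7923)) = 2144/(171*(-5 + 20) + 23363*(-1/7923)) = 2144/(171*15 - 23363/7923) = 2144/(2565 - 23363/7923) = 2144/(20299132/7923) = 2144*(7923/20299132) = 4246728/5074783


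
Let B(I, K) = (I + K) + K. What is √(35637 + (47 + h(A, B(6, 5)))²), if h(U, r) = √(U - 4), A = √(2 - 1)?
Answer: √(37843 + 94*I*√3) ≈ 194.53 + 0.4185*I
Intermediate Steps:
B(I, K) = I + 2*K
A = 1 (A = √1 = 1)
h(U, r) = √(-4 + U)
√(35637 + (47 + h(A, B(6, 5)))²) = √(35637 + (47 + √(-4 + 1))²) = √(35637 + (47 + √(-3))²) = √(35637 + (47 + I*√3)²)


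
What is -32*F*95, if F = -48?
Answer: 145920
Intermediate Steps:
-32*F*95 = -32*(-48)*95 = 1536*95 = 145920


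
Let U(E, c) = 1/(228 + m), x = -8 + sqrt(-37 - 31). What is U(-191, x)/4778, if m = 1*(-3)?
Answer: 1/1075050 ≈ 9.3019e-7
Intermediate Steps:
m = -3
x = -8 + 2*I*sqrt(17) (x = -8 + sqrt(-68) = -8 + 2*I*sqrt(17) ≈ -8.0 + 8.2462*I)
U(E, c) = 1/225 (U(E, c) = 1/(228 - 3) = 1/225)
U(-191, x)/4778 = (1/225)/4778 = (1/225)*(1/4778) = 1/1075050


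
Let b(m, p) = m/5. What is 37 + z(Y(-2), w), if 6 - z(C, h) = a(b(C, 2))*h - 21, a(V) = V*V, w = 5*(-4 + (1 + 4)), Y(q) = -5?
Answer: 59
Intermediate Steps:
b(m, p) = m/5 (b(m, p) = m*(⅕) = m/5)
w = 5 (w = 5*(-4 + 5) = 5*1 = 5)
a(V) = V²
z(C, h) = 27 - h*C²/25 (z(C, h) = 6 - ((C/5)²*h - 21) = 6 - ((C²/25)*h - 21) = 6 - (h*C²/25 - 21) = 6 - (-21 + h*C²/25) = 6 + (21 - h*C²/25) = 27 - h*C²/25)
37 + z(Y(-2), w) = 37 + (27 - 1/25*5*(-5)²) = 37 + (27 - 1/25*5*25) = 37 + (27 - 5) = 37 + 22 = 59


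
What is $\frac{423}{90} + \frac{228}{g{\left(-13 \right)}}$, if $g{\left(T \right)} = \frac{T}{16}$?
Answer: $- \frac{35869}{130} \approx -275.92$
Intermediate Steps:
$g{\left(T \right)} = \frac{T}{16}$ ($g{\left(T \right)} = T \frac{1}{16} = \frac{T}{16}$)
$\frac{423}{90} + \frac{228}{g{\left(-13 \right)}} = \frac{423}{90} + \frac{228}{\frac{1}{16} \left(-13\right)} = 423 \cdot \frac{1}{90} + \frac{228}{- \frac{13}{16}} = \frac{47}{10} + 228 \left(- \frac{16}{13}\right) = \frac{47}{10} - \frac{3648}{13} = - \frac{35869}{130}$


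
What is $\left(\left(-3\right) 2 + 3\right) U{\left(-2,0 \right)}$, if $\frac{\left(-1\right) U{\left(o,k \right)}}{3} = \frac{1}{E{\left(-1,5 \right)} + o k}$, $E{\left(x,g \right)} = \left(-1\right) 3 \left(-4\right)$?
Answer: $\frac{3}{4} \approx 0.75$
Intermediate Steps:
$E{\left(x,g \right)} = 12$ ($E{\left(x,g \right)} = \left(-3\right) \left(-4\right) = 12$)
$U{\left(o,k \right)} = - \frac{3}{12 + k o}$ ($U{\left(o,k \right)} = - \frac{3}{12 + o k} = - \frac{3}{12 + k o}$)
$\left(\left(-3\right) 2 + 3\right) U{\left(-2,0 \right)} = \left(\left(-3\right) 2 + 3\right) \left(- \frac{3}{12 + 0 \left(-2\right)}\right) = \left(-6 + 3\right) \left(- \frac{3}{12 + 0}\right) = - 3 \left(- \frac{3}{12}\right) = - 3 \left(\left(-3\right) \frac{1}{12}\right) = \left(-3\right) \left(- \frac{1}{4}\right) = \frac{3}{4}$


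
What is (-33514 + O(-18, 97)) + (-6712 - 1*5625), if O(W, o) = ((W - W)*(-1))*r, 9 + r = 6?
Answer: -45851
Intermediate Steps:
r = -3 (r = -9 + 6 = -3)
O(W, o) = 0 (O(W, o) = ((W - W)*(-1))*(-3) = (0*(-1))*(-3) = 0*(-3) = 0)
(-33514 + O(-18, 97)) + (-6712 - 1*5625) = (-33514 + 0) + (-6712 - 1*5625) = -33514 + (-6712 - 5625) = -33514 - 12337 = -45851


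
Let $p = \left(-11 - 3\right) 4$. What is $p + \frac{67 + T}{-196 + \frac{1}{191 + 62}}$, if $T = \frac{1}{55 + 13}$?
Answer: $- \frac{63326739}{1123972} \approx -56.342$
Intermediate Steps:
$p = -56$ ($p = \left(-14\right) 4 = -56$)
$T = \frac{1}{68} \approx 0.014706$
$p + \frac{67 + T}{-196 + \frac{1}{191 + 62}} = -56 + \frac{67 + \frac{1}{68}}{-196 + \frac{1}{191 + 62}} = -56 + \frac{4557}{68 \left(-196 + \frac{1}{253}\right)} = -56 + \frac{4557}{68 \left(- \frac{49587}{253}\right)} = -56 + \frac{4557}{68} \left(- \frac{253}{49587}\right) = -56 - \frac{384307}{1123972} = - \frac{63326739}{1123972}$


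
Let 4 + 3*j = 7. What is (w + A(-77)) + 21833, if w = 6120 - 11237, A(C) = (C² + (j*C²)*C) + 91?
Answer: -433797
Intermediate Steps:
j = 1 (j = -4/3 + (⅓)*7 = -4/3 + 7/3 = 1)
A(C) = 91 + C² + C³ (A(C) = (C² + (1*C²)*C) + 91 = (C² + C²*C) + 91 = (C² + C³) + 91 = 91 + C² + C³)
w = -5117
(w + A(-77)) + 21833 = (-5117 + (91 + (-77)² + (-77)³)) + 21833 = (-5117 + (91 + 5929 - 456533)) + 21833 = (-5117 - 450513) + 21833 = -455630 + 21833 = -433797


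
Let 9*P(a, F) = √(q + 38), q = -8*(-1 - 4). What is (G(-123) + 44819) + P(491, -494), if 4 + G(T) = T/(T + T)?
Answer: 89631/2 + √78/9 ≈ 44817.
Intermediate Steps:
q = 40 (q = -8*(-5) = 40)
P(a, F) = √78/9 (P(a, F) = √(40 + 38)/9 = √78/9)
G(T) = -7/2 (G(T) = -4 + T/(T + T) = -4 + T/((2*T)) = -4 + T*(1/(2*T)) = -4 + ½ = -7/2)
(G(-123) + 44819) + P(491, -494) = (-7/2 + 44819) + √78/9 = 89631/2 + √78/9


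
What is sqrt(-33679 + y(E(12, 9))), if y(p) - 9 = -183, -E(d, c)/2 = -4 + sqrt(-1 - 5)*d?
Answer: I*sqrt(33853) ≈ 183.99*I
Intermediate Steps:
E(d, c) = 8 - 2*I*d*sqrt(6) (E(d, c) = -2*(-4 + sqrt(-1 - 5)*d) = -2*(-4 + sqrt(-6)*d) = -2*(-4 + (I*sqrt(6))*d) = -2*(-4 + I*d*sqrt(6)) = 8 - 2*I*d*sqrt(6))
y(p) = -174 (y(p) = 9 - 183 = -174)
sqrt(-33679 + y(E(12, 9))) = sqrt(-33679 - 174) = sqrt(-33853) = I*sqrt(33853)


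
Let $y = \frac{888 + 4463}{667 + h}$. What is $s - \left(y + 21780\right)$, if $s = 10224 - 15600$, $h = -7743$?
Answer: $- \frac{192150505}{7076} \approx -27155.0$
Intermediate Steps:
$s = -5376$
$y = - \frac{5351}{7076}$ ($y = \frac{888 + 4463}{667 - 7743} = \frac{5351}{-7076} = 5351 \left(- \frac{1}{7076}\right) = - \frac{5351}{7076} \approx -0.75622$)
$s - \left(y + 21780\right) = -5376 - \left(- \frac{5351}{7076} + 21780\right) = -5376 - \frac{154109929}{7076} = - \frac{192150505}{7076}$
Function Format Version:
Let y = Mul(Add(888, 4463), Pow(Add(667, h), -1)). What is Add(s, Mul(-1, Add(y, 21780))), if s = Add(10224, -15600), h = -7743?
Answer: Rational(-192150505, 7076) ≈ -27155.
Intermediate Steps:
s = -5376
y = Rational(-5351, 7076) (y = Mul(Add(888, 4463), Pow(Add(667, -7743), -1)) = Mul(5351, Pow(-7076, -1)) = Mul(5351, Rational(-1, 7076)) = Rational(-5351, 7076) ≈ -0.75622)
Add(s, Mul(-1, Add(y, 21780))) = Add(-5376, Mul(-1, Add(Rational(-5351, 7076), 21780))) = Add(-5376, Mul(-1, Rational(154109929, 7076))) = Add(-5376, Rational(-154109929, 7076)) = Rational(-192150505, 7076)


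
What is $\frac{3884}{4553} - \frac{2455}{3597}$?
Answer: $\frac{2793133}{16377141} \approx 0.17055$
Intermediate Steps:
$\frac{3884}{4553} - \frac{2455}{3597} = \frac{2793133}{16377141}$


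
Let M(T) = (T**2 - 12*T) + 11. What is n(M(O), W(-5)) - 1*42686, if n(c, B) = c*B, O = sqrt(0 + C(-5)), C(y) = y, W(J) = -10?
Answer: -42746 + 120*I*sqrt(5) ≈ -42746.0 + 268.33*I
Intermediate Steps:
O = I*sqrt(5) (O = sqrt(0 - 5) = sqrt(-5) = I*sqrt(5) ≈ 2.2361*I)
M(T) = 11 + T**2 - 12*T
n(c, B) = B*c
n(M(O), W(-5)) - 1*42686 = -10*(11 + (I*sqrt(5))**2 - 12*I*sqrt(5)) - 1*42686 = -10*(11 - 5 - 12*I*sqrt(5)) - 42686 = -10*(6 - 12*I*sqrt(5)) - 42686 = (-60 + 120*I*sqrt(5)) - 42686 = -42746 + 120*I*sqrt(5)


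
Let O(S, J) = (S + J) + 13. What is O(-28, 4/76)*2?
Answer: -568/19 ≈ -29.895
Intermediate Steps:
O(S, J) = 13 + J + S (O(S, J) = (J + S) + 13 = 13 + J + S)
O(-28, 4/76)*2 = (13 + 4/76 - 28)*2 = (13 + 4*(1/76) - 28)*2 = (13 + 1/19 - 28)*2 = -284/19*2 = -568/19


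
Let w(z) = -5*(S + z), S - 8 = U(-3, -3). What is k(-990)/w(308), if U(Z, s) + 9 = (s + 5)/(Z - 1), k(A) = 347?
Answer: -694/3065 ≈ -0.22643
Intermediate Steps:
U(Z, s) = -9 + (5 + s)/(-1 + Z) (U(Z, s) = -9 + (s + 5)/(Z - 1) = -9 + (5 + s)/(-1 + Z))
S = -3/2 (S = 8 + (14 - 3 - 9*(-3))/(-1 - 3) = 8 + (14 - 3 + 27)/(-4) = 8 - ¼*38 = 8 - 19/2 = -3/2 ≈ -1.5000)
w(z) = 15/2 - 5*z (w(z) = -5*(-3/2 + z) = 15/2 - 5*z)
k(-990)/w(308) = 347/(15/2 - 5*308) = 347/(15/2 - 1540) = 347/(-3065/2) = 347*(-2/3065) = -694/3065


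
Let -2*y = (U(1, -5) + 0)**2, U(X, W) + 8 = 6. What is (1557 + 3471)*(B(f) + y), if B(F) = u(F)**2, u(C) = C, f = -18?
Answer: 1619016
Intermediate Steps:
U(X, W) = -2 (U(X, W) = -8 + 6 = -2)
B(F) = F**2
y = -2 (y = -(-2 + 0)**2/2 = -1/2*(-2)**2 = -1/2*4 = -2)
(1557 + 3471)*(B(f) + y) = (1557 + 3471)*((-18)**2 - 2) = 5028*(324 - 2) = 5028*322 = 1619016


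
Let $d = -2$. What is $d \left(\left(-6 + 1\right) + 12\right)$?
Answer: $-14$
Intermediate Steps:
$d \left(\left(-6 + 1\right) + 12\right) = - 2 \left(\left(-6 + 1\right) + 12\right) = - 2 \left(-5 + 12\right) = \left(-2\right) 7 = -14$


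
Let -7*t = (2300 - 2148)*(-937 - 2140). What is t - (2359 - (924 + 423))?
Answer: 460620/7 ≈ 65803.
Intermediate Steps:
t = 467704/7 (t = -(2300 - 2148)*(-937 - 2140)/7 = -152*(-3077)/7 = -⅐*(-467704) = 467704/7 ≈ 66815.)
t - (2359 - (924 + 423)) = 467704/7 - (2359 - (924 + 423)) = 467704/7 - (2359 - 1*1347) = 467704/7 - (2359 - 1347) = 467704/7 - 1*1012 = 467704/7 - 1012 = 460620/7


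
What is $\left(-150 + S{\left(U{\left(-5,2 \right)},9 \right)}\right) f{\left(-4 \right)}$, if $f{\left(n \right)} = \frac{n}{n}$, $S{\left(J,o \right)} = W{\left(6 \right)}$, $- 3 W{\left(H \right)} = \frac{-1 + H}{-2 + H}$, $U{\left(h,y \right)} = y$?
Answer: $- \frac{1805}{12} \approx -150.42$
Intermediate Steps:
$W{\left(H \right)} = - \frac{-1 + H}{3 \left(-2 + H\right)}$ ($W{\left(H \right)} = - \frac{\left(-1 + H\right) \frac{1}{-2 + H}}{3} = - \frac{\frac{1}{-2 + H} \left(-1 + H\right)}{3} = - \frac{-1 + H}{3 \left(-2 + H\right)}$)
$S{\left(J,o \right)} = - \frac{5}{12}$ ($S{\left(J,o \right)} = \frac{1 - 6}{3 \left(-2 + 6\right)} = \frac{1 - 6}{3 \cdot 4} = \frac{1}{3} \cdot \frac{1}{4} \left(-5\right) = - \frac{5}{12}$)
$f{\left(n \right)} = 1$
$\left(-150 + S{\left(U{\left(-5,2 \right)},9 \right)}\right) f{\left(-4 \right)} = \left(-150 - \frac{5}{12}\right) 1 = \left(- \frac{1805}{12}\right) 1 = - \frac{1805}{12}$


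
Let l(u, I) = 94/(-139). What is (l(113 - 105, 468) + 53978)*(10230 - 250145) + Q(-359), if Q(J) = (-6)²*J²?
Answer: -1799400857396/139 ≈ -1.2945e+10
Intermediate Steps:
l(u, I) = -94/139 (l(u, I) = 94*(-1/139) = -94/139)
Q(J) = 36*J²
(l(113 - 105, 468) + 53978)*(10230 - 250145) + Q(-359) = (-94/139 + 53978)*(10230 - 250145) + 36*(-359)² = (7502848/139)*(-239915) + 36*128881 = -1800045777920/139 + 4639716 = -1799400857396/139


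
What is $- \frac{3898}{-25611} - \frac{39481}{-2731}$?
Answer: $\frac{1021793329}{69943641} \approx 14.609$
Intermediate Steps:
$- \frac{3898}{-25611} - \frac{39481}{-2731} = \left(-3898\right) \left(- \frac{1}{25611}\right) - - \frac{39481}{2731} = \frac{3898}{25611} + \frac{39481}{2731} = \frac{1021793329}{69943641}$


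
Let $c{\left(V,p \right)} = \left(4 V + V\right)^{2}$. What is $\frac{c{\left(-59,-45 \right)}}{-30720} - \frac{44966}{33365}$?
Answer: $- \frac{856988929}{204994560} \approx -4.1805$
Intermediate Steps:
$c{\left(V,p \right)} = 25 V^{2}$ ($c{\left(V,p \right)} = \left(5 V\right)^{2} = 25 V^{2}$)
$\frac{c{\left(-59,-45 \right)}}{-30720} - \frac{44966}{33365} = \frac{25 \left(-59\right)^{2}}{-30720} - \frac{44966}{33365} = 25 \cdot 3481 \left(- \frac{1}{30720}\right) - \frac{44966}{33365} = 87025 \left(- \frac{1}{30720}\right) - \frac{44966}{33365} = - \frac{17405}{6144} - \frac{44966}{33365} = - \frac{856988929}{204994560}$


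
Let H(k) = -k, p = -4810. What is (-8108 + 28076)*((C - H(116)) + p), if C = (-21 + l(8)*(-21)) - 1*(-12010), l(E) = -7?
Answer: 148601856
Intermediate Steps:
C = 12136 (C = (-21 - 7*(-21)) - 1*(-12010) = (-21 + 147) + 12010 = 126 + 12010 = 12136)
(-8108 + 28076)*((C - H(116)) + p) = (-8108 + 28076)*((12136 - (-1)*116) - 4810) = 19968*((12136 - 1*(-116)) - 4810) = 19968*((12136 + 116) - 4810) = 19968*(12252 - 4810) = 19968*7442 = 148601856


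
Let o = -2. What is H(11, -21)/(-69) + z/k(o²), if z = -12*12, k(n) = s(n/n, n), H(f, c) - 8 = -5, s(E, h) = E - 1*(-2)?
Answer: -1105/23 ≈ -48.043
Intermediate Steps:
s(E, h) = 2 + E (s(E, h) = E + 2 = 2 + E)
H(f, c) = 3 (H(f, c) = 8 - 5 = 3)
k(n) = 3 (k(n) = 2 + n/n = 2 + 1 = 3)
z = -144
H(11, -21)/(-69) + z/k(o²) = 3/(-69) - 144/3 = 3*(-1/69) - 144*⅓ = -1/23 - 48 = -1105/23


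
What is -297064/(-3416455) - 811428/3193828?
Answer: -455858981687/2727892409935 ≈ -0.16711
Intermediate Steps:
-297064/(-3416455) - 811428/3193828 = -297064*(-1/3416455) - 811428*1/3193828 = 297064/3416455 - 202857/798457 = -455858981687/2727892409935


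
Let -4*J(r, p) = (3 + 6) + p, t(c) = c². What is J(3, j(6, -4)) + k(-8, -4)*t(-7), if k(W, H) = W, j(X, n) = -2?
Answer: -1575/4 ≈ -393.75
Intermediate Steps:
J(r, p) = -9/4 - p/4 (J(r, p) = -((3 + 6) + p)/4 = -(9 + p)/4 = -9/4 - p/4)
J(3, j(6, -4)) + k(-8, -4)*t(-7) = (-9/4 - ¼*(-2)) - 8*(-7)² = (-9/4 + ½) - 8*49 = -7/4 - 392 = -1575/4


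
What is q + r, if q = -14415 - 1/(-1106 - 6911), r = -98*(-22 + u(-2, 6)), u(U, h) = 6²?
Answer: -126564378/8017 ≈ -15787.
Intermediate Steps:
u(U, h) = 36
r = -1372 (r = -98*(-22 + 36) = -98*14 = -1372)
q = -115565054/8017 (q = -14415 - 1/(-8017) = -14415 - 1*(-1/8017) = -14415 + 1/8017 = -115565054/8017 ≈ -14415.)
q + r = -115565054/8017 - 1372 = -126564378/8017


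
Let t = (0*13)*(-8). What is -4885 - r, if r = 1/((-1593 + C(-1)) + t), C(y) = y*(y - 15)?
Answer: -7703644/1577 ≈ -4885.0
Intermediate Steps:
t = 0 (t = 0*(-8) = 0)
C(y) = y*(-15 + y)
r = -1/1577 (r = 1/((-1593 - (-15 - 1)) + 0) = 1/((-1593 - 1*(-16)) + 0) = 1/((-1593 + 16) + 0) = 1/(-1577 + 0) = 1/(-1577) = -1/1577 ≈ -0.00063412)
-4885 - r = -4885 - 1*(-1/1577) = -4885 + 1/1577 = -7703644/1577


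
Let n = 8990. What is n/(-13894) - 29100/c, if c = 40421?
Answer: -383850095/280804687 ≈ -1.3670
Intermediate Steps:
n/(-13894) - 29100/c = 8990/(-13894) - 29100/40421 = 8990*(-1/13894) - 29100*1/40421 = -4495/6947 - 29100/40421 = -383850095/280804687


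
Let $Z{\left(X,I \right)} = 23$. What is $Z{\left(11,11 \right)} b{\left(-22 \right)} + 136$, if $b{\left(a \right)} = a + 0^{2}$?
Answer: $-370$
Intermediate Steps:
$b{\left(a \right)} = a$ ($b{\left(a \right)} = a + 0 = a$)
$Z{\left(11,11 \right)} b{\left(-22 \right)} + 136 = 23 \left(-22\right) + 136 = -506 + 136 = -370$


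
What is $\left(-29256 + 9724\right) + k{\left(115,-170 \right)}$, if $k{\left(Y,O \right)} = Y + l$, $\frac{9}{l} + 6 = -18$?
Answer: $- \frac{155339}{8} \approx -19417.0$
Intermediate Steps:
$l = - \frac{3}{8}$ ($l = \frac{9}{-6 - 18} = \frac{9}{-24} = 9 \left(- \frac{1}{24}\right) = - \frac{3}{8} \approx -0.375$)
$k{\left(Y,O \right)} = - \frac{3}{8} + Y$ ($k{\left(Y,O \right)} = Y - \frac{3}{8} = - \frac{3}{8} + Y$)
$\left(-29256 + 9724\right) + k{\left(115,-170 \right)} = \left(-29256 + 9724\right) + \left(- \frac{3}{8} + 115\right) = -19532 + \frac{917}{8} = - \frac{155339}{8}$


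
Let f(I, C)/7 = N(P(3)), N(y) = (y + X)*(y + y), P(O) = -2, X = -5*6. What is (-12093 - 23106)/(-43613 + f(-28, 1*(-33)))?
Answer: 11733/14239 ≈ 0.82400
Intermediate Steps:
X = -30
N(y) = 2*y*(-30 + y) (N(y) = (y - 30)*(y + y) = (-30 + y)*(2*y) = 2*y*(-30 + y))
f(I, C) = 896 (f(I, C) = 7*(2*(-2)*(-30 - 2)) = 7*(2*(-2)*(-32)) = 7*128 = 896)
(-12093 - 23106)/(-43613 + f(-28, 1*(-33))) = (-12093 - 23106)/(-43613 + 896) = -35199/(-42717) = -35199*(-1/42717) = 11733/14239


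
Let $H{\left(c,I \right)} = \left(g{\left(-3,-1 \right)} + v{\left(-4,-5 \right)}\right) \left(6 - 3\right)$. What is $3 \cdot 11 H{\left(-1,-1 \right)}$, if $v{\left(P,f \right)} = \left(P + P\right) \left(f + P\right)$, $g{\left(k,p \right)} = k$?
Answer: $6831$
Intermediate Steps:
$v{\left(P,f \right)} = 2 P \left(P + f\right)$
$H{\left(c,I \right)} = 207$ ($H{\left(c,I \right)} = \left(-3 + 2 \left(-4\right) \left(-4 - 5\right)\right) \left(6 - 3\right) = \left(-3 + 2 \left(-4\right) \left(-9\right)\right) 3 = \left(-3 + 72\right) 3 = 69 \cdot 3 = 207$)
$3 \cdot 11 H{\left(-1,-1 \right)} = 3 \cdot 11 \cdot 207 = 33 \cdot 207 = 6831$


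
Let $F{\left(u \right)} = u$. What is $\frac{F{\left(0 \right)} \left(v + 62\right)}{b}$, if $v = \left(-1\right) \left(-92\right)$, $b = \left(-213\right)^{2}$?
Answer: $0$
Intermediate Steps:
$b = 45369$
$v = 92$
$\frac{F{\left(0 \right)} \left(v + 62\right)}{b} = \frac{0 \left(92 + 62\right)}{45369} = 0 \cdot 154 \cdot \frac{1}{45369} = 0 \cdot \frac{1}{45369} = 0$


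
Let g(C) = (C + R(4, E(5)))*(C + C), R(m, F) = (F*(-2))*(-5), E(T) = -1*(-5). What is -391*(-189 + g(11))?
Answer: -450823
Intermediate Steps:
E(T) = 5
R(m, F) = 10*F (R(m, F) = -2*F*(-5) = 10*F)
g(C) = 2*C*(50 + C) (g(C) = (C + 10*5)*(C + C) = (C + 50)*(2*C) = (50 + C)*(2*C) = 2*C*(50 + C))
-391*(-189 + g(11)) = -391*(-189 + 2*11*(50 + 11)) = -391*(-189 + 2*11*61) = -391*(-189 + 1342) = -391*1153 = -450823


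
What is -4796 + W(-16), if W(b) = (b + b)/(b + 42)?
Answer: -62364/13 ≈ -4797.2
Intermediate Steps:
W(b) = 2*b/(42 + b) (W(b) = (2*b)/(42 + b) = 2*b/(42 + b))
-4796 + W(-16) = -4796 + 2*(-16)/(42 - 16) = -4796 + 2*(-16)/26 = -4796 + 2*(-16)*(1/26) = -4796 - 16/13 = -62364/13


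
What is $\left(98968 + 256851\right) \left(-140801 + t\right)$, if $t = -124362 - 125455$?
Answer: $-138989306142$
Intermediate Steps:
$t = -249817$ ($t = -124362 - 125455 = -249817$)
$\left(98968 + 256851\right) \left(-140801 + t\right) = \left(98968 + 256851\right) \left(-140801 - 249817\right) = 355819 \left(-390618\right) = -138989306142$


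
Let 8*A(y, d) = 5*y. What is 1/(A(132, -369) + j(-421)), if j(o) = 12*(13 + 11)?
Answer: 2/741 ≈ 0.0026991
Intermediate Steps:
j(o) = 288 (j(o) = 12*24 = 288)
A(y, d) = 5*y/8 (A(y, d) = (5*y)/8 = 5*y/8)
1/(A(132, -369) + j(-421)) = 1/((5/8)*132 + 288) = 1/(165/2 + 288) = 1/(741/2) = 2/741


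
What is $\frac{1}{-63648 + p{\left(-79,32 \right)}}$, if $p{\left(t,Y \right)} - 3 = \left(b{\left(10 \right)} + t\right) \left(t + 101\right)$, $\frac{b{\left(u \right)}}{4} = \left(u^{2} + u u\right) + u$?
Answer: $- \frac{1}{46903} \approx -2.1321 \cdot 10^{-5}$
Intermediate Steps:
$b{\left(u \right)} = 4 u + 8 u^{2}$ ($b{\left(u \right)} = 4 \left(\left(u^{2} + u u\right) + u\right) = 4 \left(\left(u^{2} + u^{2}\right) + u\right) = 4 \left(2 u^{2} + u\right) = 4 \left(u + 2 u^{2}\right) = 4 u + 8 u^{2}$)
$p{\left(t,Y \right)} = 3 + \left(101 + t\right) \left(840 + t\right)$ ($p{\left(t,Y \right)} = 3 + \left(4 \cdot 10 \left(1 + 2 \cdot 10\right) + t\right) \left(t + 101\right) = 3 + \left(4 \cdot 10 \left(1 + 20\right) + t\right) \left(101 + t\right) = 3 + \left(4 \cdot 10 \cdot 21 + t\right) \left(101 + t\right) = 3 + \left(840 + t\right) \left(101 + t\right) = 3 + \left(101 + t\right) \left(840 + t\right)$)
$\frac{1}{-63648 + p{\left(-79,32 \right)}} = \frac{1}{-63648 + \left(84843 + \left(-79\right)^{2} + 941 \left(-79\right)\right)} = \frac{1}{-63648 + \left(84843 + 6241 - 74339\right)} = \frac{1}{-63648 + 16745} = \frac{1}{-46903} = - \frac{1}{46903}$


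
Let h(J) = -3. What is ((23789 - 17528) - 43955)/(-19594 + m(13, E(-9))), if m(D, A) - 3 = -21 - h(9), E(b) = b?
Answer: 37694/19609 ≈ 1.9223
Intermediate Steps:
m(D, A) = -15 (m(D, A) = 3 + (-21 - 1*(-3)) = 3 + (-21 + 3) = 3 - 18 = -15)
((23789 - 17528) - 43955)/(-19594 + m(13, E(-9))) = ((23789 - 17528) - 43955)/(-19594 - 15) = (6261 - 43955)/(-19609) = -37694*(-1/19609) = 37694/19609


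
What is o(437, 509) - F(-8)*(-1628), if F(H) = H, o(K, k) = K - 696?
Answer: -13283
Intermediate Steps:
o(K, k) = -696 + K
o(437, 509) - F(-8)*(-1628) = (-696 + 437) - (-8)*(-1628) = -259 - 1*13024 = -259 - 13024 = -13283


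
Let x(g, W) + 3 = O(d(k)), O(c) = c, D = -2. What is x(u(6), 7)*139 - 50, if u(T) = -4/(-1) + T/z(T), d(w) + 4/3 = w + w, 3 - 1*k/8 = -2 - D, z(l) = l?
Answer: 18059/3 ≈ 6019.7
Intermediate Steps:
k = 24 (k = 24 - 8*(-2 - 1*(-2)) = 24 - 8*(-2 + 2) = 24 - 8*0 = 24 + 0 = 24)
d(w) = -4/3 + 2*w (d(w) = -4/3 + (w + w) = -4/3 + 2*w)
u(T) = 5 (u(T) = -4/(-1) + T/T = -4*(-1) + 1 = 4 + 1 = 5)
x(g, W) = 131/3 (x(g, W) = -3 + (-4/3 + 2*24) = -3 + (-4/3 + 48) = -3 + 140/3 = 131/3)
x(u(6), 7)*139 - 50 = (131/3)*139 - 50 = 18209/3 - 50 = 18059/3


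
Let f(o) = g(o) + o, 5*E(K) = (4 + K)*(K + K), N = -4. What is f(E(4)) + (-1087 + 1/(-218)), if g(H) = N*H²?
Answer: -9426127/5450 ≈ -1729.6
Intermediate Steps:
E(K) = 2*K*(4 + K)/5 (E(K) = ((4 + K)*(K + K))/5 = ((4 + K)*(2*K))/5 = (2*K*(4 + K))/5 = 2*K*(4 + K)/5)
g(H) = -4*H²
f(o) = o - 4*o² (f(o) = -4*o² + o = o - 4*o²)
f(E(4)) + (-1087 + 1/(-218)) = ((⅖)*4*(4 + 4))*(1 - 8*4*(4 + 4)/5) + (-1087 + 1/(-218)) = ((⅖)*4*8)*(1 - 8*4*8/5) + (-1087 - 1/218) = 64*(1 - 4*64/5)/5 - 236967/218 = 64*(1 - 256/5)/5 - 236967/218 = (64/5)*(-251/5) - 236967/218 = -16064/25 - 236967/218 = -9426127/5450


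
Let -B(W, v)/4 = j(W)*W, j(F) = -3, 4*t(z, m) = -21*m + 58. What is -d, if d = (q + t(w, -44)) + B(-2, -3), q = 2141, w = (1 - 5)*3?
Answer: -4725/2 ≈ -2362.5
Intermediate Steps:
w = -12 (w = -4*3 = -12)
t(z, m) = 29/2 - 21*m/4 (t(z, m) = (-21*m + 58)/4 = (58 - 21*m)/4 = 29/2 - 21*m/4)
B(W, v) = 12*W (B(W, v) = -(-12)*W = 12*W)
d = 4725/2 (d = (2141 + (29/2 - 21/4*(-44))) + 12*(-2) = (2141 + (29/2 + 231)) - 24 = (2141 + 491/2) - 24 = 4773/2 - 24 = 4725/2 ≈ 2362.5)
-d = -1*4725/2 = -4725/2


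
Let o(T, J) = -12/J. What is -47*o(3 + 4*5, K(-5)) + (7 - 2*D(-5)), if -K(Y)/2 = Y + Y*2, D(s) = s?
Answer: 179/5 ≈ 35.800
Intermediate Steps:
K(Y) = -6*Y (K(Y) = -2*(Y + Y*2) = -2*(Y + 2*Y) = -6*Y)
-47*o(3 + 4*5, K(-5)) + (7 - 2*D(-5)) = -(-564)/((-6*(-5))) + (7 - 2*(-5)) = -(-564)/30 + (7 + 10) = -(-564)/30 + 17 = -47*(-⅖) + 17 = 94/5 + 17 = 179/5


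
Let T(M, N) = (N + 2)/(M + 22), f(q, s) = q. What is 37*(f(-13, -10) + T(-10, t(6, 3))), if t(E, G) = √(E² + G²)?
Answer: -2849/6 + 37*√5/4 ≈ -454.15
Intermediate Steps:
T(M, N) = (2 + N)/(22 + M)
37*(f(-13, -10) + T(-10, t(6, 3))) = 37*(-13 + (2 + √(6² + 3²))/(22 - 10)) = 37*(-13 + (2 + √(36 + 9))/12) = 37*(-13 + (2 + √45)/12) = 37*(-13 + (2 + 3*√5)/12) = 37*(-13 + (⅙ + √5/4)) = 37*(-77/6 + √5/4) = -2849/6 + 37*√5/4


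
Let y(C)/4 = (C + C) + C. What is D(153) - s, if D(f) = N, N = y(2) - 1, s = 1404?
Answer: -1381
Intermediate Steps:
y(C) = 12*C (y(C) = 4*((C + C) + C) = 4*(2*C + C) = 4*(3*C) = 12*C)
N = 23 (N = 12*2 - 1 = 24 - 1 = 23)
D(f) = 23
D(153) - s = 23 - 1*1404 = 23 - 1404 = -1381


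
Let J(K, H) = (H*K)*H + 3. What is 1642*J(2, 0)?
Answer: 4926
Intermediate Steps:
J(K, H) = 3 + K*H² (J(K, H) = K*H² + 3 = 3 + K*H²)
1642*J(2, 0) = 1642*(3 + 2*0²) = 1642*(3 + 2*0) = 1642*(3 + 0) = 1642*3 = 4926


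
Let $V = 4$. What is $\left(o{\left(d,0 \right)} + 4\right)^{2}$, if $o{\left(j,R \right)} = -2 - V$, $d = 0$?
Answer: $4$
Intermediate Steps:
$o{\left(j,R \right)} = -6$ ($o{\left(j,R \right)} = -2 - 4 = -6$)
$\left(o{\left(d,0 \right)} + 4\right)^{2} = \left(-6 + 4\right)^{2} = \left(-2\right)^{2} = 4$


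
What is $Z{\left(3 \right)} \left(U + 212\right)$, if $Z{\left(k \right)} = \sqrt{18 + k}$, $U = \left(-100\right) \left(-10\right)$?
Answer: $1212 \sqrt{21} \approx 5554.1$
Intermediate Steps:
$U = 1000$
$Z{\left(3 \right)} \left(U + 212\right) = \sqrt{18 + 3} \left(1000 + 212\right) = \sqrt{21} \cdot 1212 = 1212 \sqrt{21}$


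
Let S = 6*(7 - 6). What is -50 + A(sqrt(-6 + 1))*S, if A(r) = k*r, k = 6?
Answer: -50 + 36*I*sqrt(5) ≈ -50.0 + 80.498*I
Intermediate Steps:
S = 6 (S = 6*1 = 6)
A(r) = 6*r
-50 + A(sqrt(-6 + 1))*S = -50 + (6*sqrt(-6 + 1))*6 = -50 + (6*sqrt(-5))*6 = -50 + (6*(I*sqrt(5)))*6 = -50 + (6*I*sqrt(5))*6 = -50 + 36*I*sqrt(5)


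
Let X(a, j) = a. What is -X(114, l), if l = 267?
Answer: -114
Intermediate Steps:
-X(114, l) = -1*114 = -114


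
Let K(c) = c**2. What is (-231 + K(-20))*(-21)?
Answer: -3549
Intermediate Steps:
(-231 + K(-20))*(-21) = (-231 + (-20)**2)*(-21) = (-231 + 400)*(-21) = 169*(-21) = -3549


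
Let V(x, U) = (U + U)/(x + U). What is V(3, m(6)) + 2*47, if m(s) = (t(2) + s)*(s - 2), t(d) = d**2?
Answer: 4122/43 ≈ 95.860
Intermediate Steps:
m(s) = (-2 + s)*(4 + s) (m(s) = (2**2 + s)*(s - 2) = (4 + s)*(-2 + s) = (-2 + s)*(4 + s))
V(x, U) = 2*U/(U + x) (V(x, U) = (2*U)/(U + x) = 2*U/(U + x))
V(3, m(6)) + 2*47 = 2*(-8 + 6**2 + 2*6)/((-8 + 6**2 + 2*6) + 3) + 2*47 = 2*(-8 + 36 + 12)/((-8 + 36 + 12) + 3) + 94 = 2*40/(40 + 3) + 94 = 2*40/43 + 94 = 2*40*(1/43) + 94 = 80/43 + 94 = 4122/43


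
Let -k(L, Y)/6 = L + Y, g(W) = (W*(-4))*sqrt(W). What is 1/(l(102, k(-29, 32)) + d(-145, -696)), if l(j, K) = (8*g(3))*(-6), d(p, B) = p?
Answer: 145/974303 + 576*sqrt(3)/974303 ≈ 0.0011728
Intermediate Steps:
g(W) = -4*W**(3/2) (g(W) = (-4*W)*sqrt(W) = -4*W**(3/2))
k(L, Y) = -6*L - 6*Y (k(L, Y) = -6*(L + Y) = -6*L - 6*Y)
l(j, K) = 576*sqrt(3) (l(j, K) = (8*(-12*sqrt(3)))*(-6) = -96*sqrt(3)*(-6) = 576*sqrt(3))
1/(l(102, k(-29, 32)) + d(-145, -696)) = 1/(576*sqrt(3) - 145) = 1/(-145 + 576*sqrt(3))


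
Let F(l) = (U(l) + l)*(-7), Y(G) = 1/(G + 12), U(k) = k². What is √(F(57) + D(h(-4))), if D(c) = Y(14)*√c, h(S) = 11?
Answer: √(-15643992 + 26*√11)/26 ≈ 152.12*I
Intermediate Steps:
Y(G) = 1/(12 + G)
F(l) = -7*l - 7*l² (F(l) = (l² + l)*(-7) = (l + l²)*(-7) = -7*l - 7*l²)
D(c) = √c/26 (D(c) = √c/(12 + 14) = √c/26)
√(F(57) + D(h(-4))) = √(7*57*(-1 - 1*57) + √11/26) = √(7*57*(-1 - 57) + √11/26) = √(7*57*(-58) + √11/26) = √(-23142 + √11/26)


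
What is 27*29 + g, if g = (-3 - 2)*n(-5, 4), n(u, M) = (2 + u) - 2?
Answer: 808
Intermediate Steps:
n(u, M) = u
g = 25 (g = (-3 - 2)*(-5) = -5*(-5) = 25)
27*29 + g = 27*29 + 25 = 783 + 25 = 808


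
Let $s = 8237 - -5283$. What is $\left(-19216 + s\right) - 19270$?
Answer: $-24966$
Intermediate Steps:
$s = 13520$ ($s = 8237 + 5283 = 13520$)
$\left(-19216 + s\right) - 19270 = \left(-19216 + 13520\right) - 19270 = -5696 - 19270 = -24966$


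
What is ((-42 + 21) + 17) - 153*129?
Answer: -19741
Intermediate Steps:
((-42 + 21) + 17) - 153*129 = (-21 + 17) - 19737 = -4 - 19737 = -19741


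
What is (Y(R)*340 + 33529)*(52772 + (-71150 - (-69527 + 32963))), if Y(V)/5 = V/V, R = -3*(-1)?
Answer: 640674594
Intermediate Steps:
R = 3
Y(V) = 5 (Y(V) = 5*(V/V) = 5*1 = 5)
(Y(R)*340 + 33529)*(52772 + (-71150 - (-69527 + 32963))) = (5*340 + 33529)*(52772 + (-71150 - (-69527 + 32963))) = (1700 + 33529)*(52772 + (-71150 - 1*(-36564))) = 35229*(52772 + (-71150 + 36564)) = 35229*(52772 - 34586) = 35229*18186 = 640674594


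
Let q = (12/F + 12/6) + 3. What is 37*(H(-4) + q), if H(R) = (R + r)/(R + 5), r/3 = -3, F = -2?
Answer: -518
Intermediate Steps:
r = -9 (r = 3*(-3) = -9)
H(R) = (-9 + R)/(5 + R) (H(R) = (R - 9)/(R + 5) = (-9 + R)/(5 + R))
q = -1 (q = (12/(-2) + 12/6) + 3 = (12*(-1/2) + 12*(1/6)) + 3 = (-6 + 2) + 3 = -4 + 3 = -1)
37*(H(-4) + q) = 37*((-9 - 4)/(5 - 4) - 1) = 37*(-13/1 - 1) = 37*(1*(-13) - 1) = 37*(-13 - 1) = 37*(-14) = -518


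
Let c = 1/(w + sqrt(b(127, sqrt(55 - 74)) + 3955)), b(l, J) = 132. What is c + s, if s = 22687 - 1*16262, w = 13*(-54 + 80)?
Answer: 707759063/110157 - sqrt(4087)/110157 ≈ 6425.0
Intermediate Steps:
w = 338 (w = 13*26 = 338)
c = 1/(338 + sqrt(4087)) (c = 1/(338 + sqrt(132 + 3955)) = 1/(338 + sqrt(4087)) ≈ 0.0024880)
s = 6425 (s = 22687 - 16262 = 6425)
c + s = (338/110157 - sqrt(4087)/110157) + 6425 = 707759063/110157 - sqrt(4087)/110157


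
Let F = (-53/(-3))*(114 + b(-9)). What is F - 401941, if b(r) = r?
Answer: -400086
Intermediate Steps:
F = 1855 (F = (-53/(-3))*(114 - 9) = -53*(-⅓)*105 = (53/3)*105 = 1855)
F - 401941 = 1855 - 401941 = -400086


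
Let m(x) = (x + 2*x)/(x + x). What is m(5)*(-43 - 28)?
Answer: -213/2 ≈ -106.50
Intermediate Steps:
m(x) = 3/2 (m(x) = (3*x)/((2*x)) = (3*x)*(1/(2*x)) = 3/2)
m(5)*(-43 - 28) = 3*(-43 - 28)/2 = (3/2)*(-71) = -213/2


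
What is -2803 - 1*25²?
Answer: -3428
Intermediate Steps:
-2803 - 1*25² = -2803 - 1*625 = -2803 - 625 = -3428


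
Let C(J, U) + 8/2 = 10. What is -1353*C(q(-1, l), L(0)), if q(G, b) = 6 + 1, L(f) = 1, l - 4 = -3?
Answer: -8118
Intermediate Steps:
l = 1 (l = 4 - 3 = 1)
q(G, b) = 7
C(J, U) = 6 (C(J, U) = -4 + 10 = 6)
-1353*C(q(-1, l), L(0)) = -1353*6 = -8118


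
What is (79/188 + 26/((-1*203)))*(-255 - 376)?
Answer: -7035019/38164 ≈ -184.34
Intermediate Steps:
(79/188 + 26/((-1*203)))*(-255 - 376) = (79*(1/188) + 26/(-203))*(-631) = (79/188 + 26*(-1/203))*(-631) = (79/188 - 26/203)*(-631) = (11149/38164)*(-631) = -7035019/38164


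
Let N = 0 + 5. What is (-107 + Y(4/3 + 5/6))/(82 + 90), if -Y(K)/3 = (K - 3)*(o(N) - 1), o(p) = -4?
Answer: -239/344 ≈ -0.69477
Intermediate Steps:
N = 5
Y(K) = -45 + 15*K (Y(K) = -3*(K - 3)*(-4 - 1) = -3*(-3 + K)*(-5) = -3*(15 - 5*K) = -45 + 15*K)
(-107 + Y(4/3 + 5/6))/(82 + 90) = (-107 + (-45 + 15*(4/3 + 5/6)))/(82 + 90) = (-107 + (-45 + 15*(4*(⅓) + 5*(⅙))))/172 = (-107 + (-45 + 15*(4/3 + ⅚)))*(1/172) = (-107 + (-45 + 15*(13/6)))*(1/172) = (-107 + (-45 + 65/2))*(1/172) = (-107 - 25/2)*(1/172) = -239/2*1/172 = -239/344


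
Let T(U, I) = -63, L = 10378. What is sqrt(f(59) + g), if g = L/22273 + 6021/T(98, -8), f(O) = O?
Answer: I*sqrt(877660749462)/155911 ≈ 6.0088*I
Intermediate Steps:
g = -14827991/155911 (g = 10378/22273 + 6021/(-63) = 10378*(1/22273) + 6021*(-1/63) = 10378/22273 - 669/7 = -14827991/155911 ≈ -95.105)
sqrt(f(59) + g) = sqrt(59 - 14827991/155911) = sqrt(-5629242/155911) = I*sqrt(877660749462)/155911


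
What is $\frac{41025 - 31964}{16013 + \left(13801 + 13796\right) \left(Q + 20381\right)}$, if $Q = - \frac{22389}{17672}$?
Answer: $\frac{160125992}{9939360276607} \approx 1.611 \cdot 10^{-5}$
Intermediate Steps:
$Q = - \frac{22389}{17672}$ ($Q = \left(-22389\right) \frac{1}{17672} = - \frac{22389}{17672} \approx -1.2669$)
$\frac{41025 - 31964}{16013 + \left(13801 + 13796\right) \left(Q + 20381\right)} = \frac{41025 - 31964}{16013 + \left(13801 + 13796\right) \left(- \frac{22389}{17672} + 20381\right)} = \frac{9061}{16013 + 27597 \cdot \frac{360150643}{17672}} = \frac{9061}{16013 + \frac{9939077294871}{17672}} = \frac{9061}{\frac{9939360276607}{17672}} = 9061 \cdot \frac{17672}{9939360276607} = \frac{160125992}{9939360276607}$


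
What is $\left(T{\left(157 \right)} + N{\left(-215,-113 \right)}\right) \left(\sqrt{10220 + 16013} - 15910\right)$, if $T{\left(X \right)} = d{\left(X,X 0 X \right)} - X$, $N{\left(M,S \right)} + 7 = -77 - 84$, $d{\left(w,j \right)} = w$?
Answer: $2672880 - 168 \sqrt{26233} \approx 2.6457 \cdot 10^{6}$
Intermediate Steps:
$N{\left(M,S \right)} = -168$ ($N{\left(M,S \right)} = -7 - 161 = -168$)
$T{\left(X \right)} = 0$ ($T{\left(X \right)} = X - X = 0$)
$\left(T{\left(157 \right)} + N{\left(-215,-113 \right)}\right) \left(\sqrt{10220 + 16013} - 15910\right) = \left(0 - 168\right) \left(\sqrt{10220 + 16013} - 15910\right) = - 168 \left(\sqrt{26233} - 15910\right) = - 168 \left(-15910 + \sqrt{26233}\right) = 2672880 - 168 \sqrt{26233}$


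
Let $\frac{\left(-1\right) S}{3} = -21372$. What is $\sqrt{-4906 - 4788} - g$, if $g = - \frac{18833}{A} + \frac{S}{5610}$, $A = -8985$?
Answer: $- \frac{22724513}{1680195} + i \sqrt{9694} \approx -13.525 + 98.458 i$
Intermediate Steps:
$S = 64116$ ($S = \left(-3\right) \left(-21372\right) = 64116$)
$g = \frac{22724513}{1680195}$ ($g = - \frac{18833}{-8985} + \frac{64116}{5610} = \left(-18833\right) \left(- \frac{1}{8985}\right) + 64116 \cdot \frac{1}{5610} = \frac{18833}{8985} + \frac{10686}{935} = \frac{22724513}{1680195} \approx 13.525$)
$\sqrt{-4906 - 4788} - g = \sqrt{-4906 - 4788} - \frac{22724513}{1680195} = \sqrt{-9694} - \frac{22724513}{1680195} = i \sqrt{9694} - \frac{22724513}{1680195} = - \frac{22724513}{1680195} + i \sqrt{9694}$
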